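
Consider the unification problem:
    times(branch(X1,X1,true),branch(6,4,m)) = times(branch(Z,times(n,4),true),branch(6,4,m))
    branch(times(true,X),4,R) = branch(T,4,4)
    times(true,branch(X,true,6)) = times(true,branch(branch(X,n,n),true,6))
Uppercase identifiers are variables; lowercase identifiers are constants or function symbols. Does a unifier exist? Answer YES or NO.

Decompose times/2: branch(X1,X1,true) = branch(Z,times(n,4),true),  branch(6,4,m) = branch(6,4,m).
Decompose branch/3: X1 = Z,  X1 = times(n,4),  true = true.
Bind X1 := Z; substituting into the one remaining equation that mentions X1 gives: Z = times(n,4).
Bind Z := times(n,4); no other remaining equation mentions Z. Substituting into the earlier binding gives X1 := times(n,4).
Delete trivial equation true = true.
Delete trivial equation branch(6,4,m) = branch(6,4,m).
Decompose branch/3: times(true,X) = T,  4 = 4,  R = 4.
Bind T := times(true,X); no other remaining equation mentions T.
Delete trivial equation 4 = 4.
Bind R := 4; no other remaining equation mentions R.
Decompose times/2: true = true,  branch(X,true,6) = branch(branch(X,n,n),true,6).
Delete trivial equation true = true.
Decompose branch/3: X = branch(X,n,n),  true = true,  6 = 6.
Occurs check fails: X occurs in branch(X,n,n); the equation X = branch(X,n,n) has no finite solution.

NO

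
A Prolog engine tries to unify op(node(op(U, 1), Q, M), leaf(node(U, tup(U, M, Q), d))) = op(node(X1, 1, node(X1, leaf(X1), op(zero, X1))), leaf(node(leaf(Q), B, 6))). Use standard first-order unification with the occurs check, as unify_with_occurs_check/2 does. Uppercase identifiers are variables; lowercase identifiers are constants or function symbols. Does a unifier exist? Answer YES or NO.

Decompose op/2: node(op(U, 1), Q, M) = node(X1, 1, node(X1, leaf(X1), op(zero, X1))),  leaf(node(U, tup(U, M, Q), d)) = leaf(node(leaf(Q), B, 6)).
Decompose node/3: op(U, 1) = X1,  Q = 1,  M = node(X1, leaf(X1), op(zero, X1)).
Bind X1 := op(U, 1); substituting into the one remaining equation that mentions X1 gives: M = node(op(U, 1), leaf(op(U, 1)), op(zero, op(U, 1))).
Bind Q := 1; substituting into the one remaining equation that mentions Q gives: leaf(node(U, tup(U, M, 1), d)) = leaf(node(leaf(1), B, 6)).
Bind M := node(op(U, 1), leaf(op(U, 1)), op(zero, op(U, 1))); substituting into the remaining equation gives: leaf(node(U, tup(U, node(op(U, 1), leaf(op(U, 1)), op(zero, op(U, 1))), 1), d)) = leaf(node(leaf(1), B, 6)).
Decompose leaf/1: node(U, tup(U, node(op(U, 1), leaf(op(U, 1)), op(zero, op(U, 1))), 1), d) = node(leaf(1), B, 6).
Decompose node/3: U = leaf(1),  tup(U, node(op(U, 1), leaf(op(U, 1)), op(zero, op(U, 1))), 1) = B,  d = 6.
Bind U := leaf(1); substituting into the one remaining equation that mentions U gives: tup(leaf(1), node(op(leaf(1), 1), leaf(op(leaf(1), 1)), op(zero, op(leaf(1), 1))), 1) = B. Substituting into the earlier bindings gives X1 := op(leaf(1), 1), M := node(op(leaf(1), 1), leaf(op(leaf(1), 1)), op(zero, op(leaf(1), 1))).
Bind B := tup(leaf(1), node(op(leaf(1), 1), leaf(op(leaf(1), 1)), op(zero, op(leaf(1), 1))), 1); no other remaining equation mentions B.
Clash: constants d and 6 differ; no unifier exists.

NO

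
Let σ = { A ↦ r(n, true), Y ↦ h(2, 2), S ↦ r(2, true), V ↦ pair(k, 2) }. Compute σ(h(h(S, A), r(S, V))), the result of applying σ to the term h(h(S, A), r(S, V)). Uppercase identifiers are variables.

Replace each occurrence of A with r(n, true).
Replace each occurrence of S with r(2, true).
Replace each occurrence of V with pair(k, 2).
Result: h(h(r(2, true), r(n, true)), r(r(2, true), pair(k, 2))).

h(h(r(2, true), r(n, true)), r(r(2, true), pair(k, 2)))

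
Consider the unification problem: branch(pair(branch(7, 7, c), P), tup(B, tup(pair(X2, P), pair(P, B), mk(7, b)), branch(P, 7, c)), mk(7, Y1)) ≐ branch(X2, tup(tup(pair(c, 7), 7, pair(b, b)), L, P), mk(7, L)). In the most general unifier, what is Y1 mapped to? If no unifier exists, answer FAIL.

FAIL

Decompose branch/3: pair(branch(7, 7, c), P) ≐ X2,  tup(B, tup(pair(X2, P), pair(P, B), mk(7, b)), branch(P, 7, c)) ≐ tup(tup(pair(c, 7), 7, pair(b, b)), L, P),  mk(7, Y1) ≐ mk(7, L).
Bind X2 := pair(branch(7, 7, c), P); substituting into the one remaining equation that mentions X2 gives: tup(B, tup(pair(pair(branch(7, 7, c), P), P), pair(P, B), mk(7, b)), branch(P, 7, c)) ≐ tup(tup(pair(c, 7), 7, pair(b, b)), L, P).
Decompose tup/3: B ≐ tup(pair(c, 7), 7, pair(b, b)),  tup(pair(pair(branch(7, 7, c), P), P), pair(P, B), mk(7, b)) ≐ L,  branch(P, 7, c) ≐ P.
Bind B := tup(pair(c, 7), 7, pair(b, b)); substituting into the one remaining equation that mentions B gives: tup(pair(pair(branch(7, 7, c), P), P), pair(P, tup(pair(c, 7), 7, pair(b, b))), mk(7, b)) ≐ L.
Bind L := tup(pair(pair(branch(7, 7, c), P), P), pair(P, tup(pair(c, 7), 7, pair(b, b))), mk(7, b)); substituting into the one remaining equation that mentions L gives: mk(7, Y1) ≐ mk(7, tup(pair(pair(branch(7, 7, c), P), P), pair(P, tup(pair(c, 7), 7, pair(b, b))), mk(7, b))).
Occurs check fails: P occurs in branch(P, 7, c); the equation P ≐ branch(P, 7, c) has no finite solution.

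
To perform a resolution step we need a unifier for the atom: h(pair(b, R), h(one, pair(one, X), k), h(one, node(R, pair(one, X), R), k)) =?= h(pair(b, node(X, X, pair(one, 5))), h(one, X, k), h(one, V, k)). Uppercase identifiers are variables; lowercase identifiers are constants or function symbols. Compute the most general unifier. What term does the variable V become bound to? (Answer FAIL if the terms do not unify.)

FAIL

Decompose h/3: pair(b, R) =?= pair(b, node(X, X, pair(one, 5))),  h(one, pair(one, X), k) =?= h(one, X, k),  h(one, node(R, pair(one, X), R), k) =?= h(one, V, k).
Decompose pair/2: b =?= b,  R =?= node(X, X, pair(one, 5)).
Delete trivial equation b =?= b.
Bind R := node(X, X, pair(one, 5)); substituting into the one remaining equation that mentions R gives: h(one, node(node(X, X, pair(one, 5)), pair(one, X), node(X, X, pair(one, 5))), k) =?= h(one, V, k).
Decompose h/3: one =?= one,  pair(one, X) =?= X,  k =?= k.
Delete trivial equation one =?= one.
Occurs check fails: X occurs in pair(one, X); the equation X =?= pair(one, X) has no finite solution.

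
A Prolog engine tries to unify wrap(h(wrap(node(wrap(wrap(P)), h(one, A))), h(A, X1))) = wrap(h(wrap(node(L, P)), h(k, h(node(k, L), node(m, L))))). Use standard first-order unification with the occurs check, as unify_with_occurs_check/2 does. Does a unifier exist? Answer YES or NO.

Decompose wrap/1: h(wrap(node(wrap(wrap(P)), h(one, A))), h(A, X1)) = h(wrap(node(L, P)), h(k, h(node(k, L), node(m, L)))).
Decompose h/2: wrap(node(wrap(wrap(P)), h(one, A))) = wrap(node(L, P)),  h(A, X1) = h(k, h(node(k, L), node(m, L))).
Decompose wrap/1: node(wrap(wrap(P)), h(one, A)) = node(L, P).
Decompose node/2: wrap(wrap(P)) = L,  h(one, A) = P.
Bind L := wrap(wrap(P)); substituting into the one remaining equation that mentions L gives: h(A, X1) = h(k, h(node(k, wrap(wrap(P))), node(m, wrap(wrap(P))))).
Bind P := h(one, A); substituting into the remaining equation gives: h(A, X1) = h(k, h(node(k, wrap(wrap(h(one, A)))), node(m, wrap(wrap(h(one, A)))))). Substituting into the earlier binding gives L := wrap(wrap(h(one, A))).
Decompose h/2: A = k,  X1 = h(node(k, wrap(wrap(h(one, A)))), node(m, wrap(wrap(h(one, A))))).
Bind A := k; substituting into the remaining equation gives: X1 = h(node(k, wrap(wrap(h(one, k)))), node(m, wrap(wrap(h(one, k))))). Substituting into the earlier bindings gives L := wrap(wrap(h(one, k))), P := h(one, k).
Bind X1 := h(node(k, wrap(wrap(h(one, k)))), node(m, wrap(wrap(h(one, k))))).
No equations remain and no clash or occurs-check failure arose, so a unifier exists.

YES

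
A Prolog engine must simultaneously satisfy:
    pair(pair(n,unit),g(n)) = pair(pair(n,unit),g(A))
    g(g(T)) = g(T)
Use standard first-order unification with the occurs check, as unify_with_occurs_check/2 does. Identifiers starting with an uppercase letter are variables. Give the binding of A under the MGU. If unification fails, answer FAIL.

Decompose pair/2: pair(n,unit) = pair(n,unit),  g(n) = g(A).
Delete trivial equation pair(n,unit) = pair(n,unit).
Decompose g/1: n = A.
Bind A := n; no other remaining equation mentions A.
Decompose g/1: g(T) = T.
Occurs check fails: T occurs in g(T); the equation T = g(T) has no finite solution.

FAIL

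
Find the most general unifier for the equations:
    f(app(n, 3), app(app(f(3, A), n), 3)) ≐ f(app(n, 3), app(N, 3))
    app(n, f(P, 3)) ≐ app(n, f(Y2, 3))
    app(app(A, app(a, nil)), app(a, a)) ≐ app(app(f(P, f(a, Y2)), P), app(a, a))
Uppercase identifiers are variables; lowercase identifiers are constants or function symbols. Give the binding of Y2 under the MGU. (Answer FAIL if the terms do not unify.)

Decompose f/2: app(n, 3) ≐ app(n, 3),  app(app(f(3, A), n), 3) ≐ app(N, 3).
Delete trivial equation app(n, 3) ≐ app(n, 3).
Decompose app/2: app(f(3, A), n) ≐ N,  3 ≐ 3.
Bind N := app(f(3, A), n); no other remaining equation mentions N.
Delete trivial equation 3 ≐ 3.
Decompose app/2: n ≐ n,  f(P, 3) ≐ f(Y2, 3).
Delete trivial equation n ≐ n.
Decompose f/2: P ≐ Y2,  3 ≐ 3.
Bind P := Y2; substituting into the one remaining equation that mentions P gives: app(app(A, app(a, nil)), app(a, a)) ≐ app(app(f(Y2, f(a, Y2)), Y2), app(a, a)).
Delete trivial equation 3 ≐ 3.
Decompose app/2: app(A, app(a, nil)) ≐ app(f(Y2, f(a, Y2)), Y2),  app(a, a) ≐ app(a, a).
Decompose app/2: A ≐ f(Y2, f(a, Y2)),  app(a, nil) ≐ Y2.
Bind A := f(Y2, f(a, Y2)); no other remaining equation mentions A. Substituting into the earlier binding gives N := app(f(3, f(Y2, f(a, Y2))), n).
Bind Y2 := app(a, nil); no other remaining equation mentions Y2. Substituting into the earlier bindings gives N := app(f(3, f(app(a, nil), f(a, app(a, nil)))), n), P := app(a, nil), A := f(app(a, nil), f(a, app(a, nil))).
Delete trivial equation app(a, a) ≐ app(a, a).
MGU = { N ↦ app(f(3, f(app(a, nil), f(a, app(a, nil)))), n), P ↦ app(a, nil), A ↦ f(app(a, nil), f(a, app(a, nil))), Y2 ↦ app(a, nil) }, so Y2 ↦ app(a, nil).

app(a, nil)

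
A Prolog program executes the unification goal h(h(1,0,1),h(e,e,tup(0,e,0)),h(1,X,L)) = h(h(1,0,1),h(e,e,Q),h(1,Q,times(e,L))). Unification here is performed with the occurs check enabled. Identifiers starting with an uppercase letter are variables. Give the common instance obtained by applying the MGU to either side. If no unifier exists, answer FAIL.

FAIL

Decompose h/3: h(1,0,1) = h(1,0,1),  h(e,e,tup(0,e,0)) = h(e,e,Q),  h(1,X,L) = h(1,Q,times(e,L)).
Delete trivial equation h(1,0,1) = h(1,0,1).
Decompose h/3: e = e,  e = e,  tup(0,e,0) = Q.
Delete trivial equation e = e.
Delete trivial equation e = e.
Bind Q := tup(0,e,0); substituting into the remaining equation gives: h(1,X,L) = h(1,tup(0,e,0),times(e,L)).
Decompose h/3: 1 = 1,  X = tup(0,e,0),  L = times(e,L).
Delete trivial equation 1 = 1.
Bind X := tup(0,e,0); no other remaining equation mentions X.
Occurs check fails: L occurs in times(e,L); the equation L = times(e,L) has no finite solution.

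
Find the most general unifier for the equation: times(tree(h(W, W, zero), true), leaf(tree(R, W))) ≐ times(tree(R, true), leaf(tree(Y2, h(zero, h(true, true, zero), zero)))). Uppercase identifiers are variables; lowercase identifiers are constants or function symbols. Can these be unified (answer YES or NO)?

YES

Decompose times/2: tree(h(W, W, zero), true) ≐ tree(R, true),  leaf(tree(R, W)) ≐ leaf(tree(Y2, h(zero, h(true, true, zero), zero))).
Decompose tree/2: h(W, W, zero) ≐ R,  true ≐ true.
Bind R := h(W, W, zero); substituting into the one remaining equation that mentions R gives: leaf(tree(h(W, W, zero), W)) ≐ leaf(tree(Y2, h(zero, h(true, true, zero), zero))).
Delete trivial equation true ≐ true.
Decompose leaf/1: tree(h(W, W, zero), W) ≐ tree(Y2, h(zero, h(true, true, zero), zero)).
Decompose tree/2: h(W, W, zero) ≐ Y2,  W ≐ h(zero, h(true, true, zero), zero).
Bind Y2 := h(W, W, zero); no other remaining equation mentions Y2.
Bind W := h(zero, h(true, true, zero), zero). Substituting into the earlier bindings gives R := h(h(zero, h(true, true, zero), zero), h(zero, h(true, true, zero), zero), zero), Y2 := h(h(zero, h(true, true, zero), zero), h(zero, h(true, true, zero), zero), zero).
No equations remain and no clash or occurs-check failure arose, so a unifier exists.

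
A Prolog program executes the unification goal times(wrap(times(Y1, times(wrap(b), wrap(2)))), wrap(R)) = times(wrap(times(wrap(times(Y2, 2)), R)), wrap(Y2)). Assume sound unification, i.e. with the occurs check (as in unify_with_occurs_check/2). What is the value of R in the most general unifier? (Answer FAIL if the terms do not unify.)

Decompose times/2: wrap(times(Y1, times(wrap(b), wrap(2)))) = wrap(times(wrap(times(Y2, 2)), R)),  wrap(R) = wrap(Y2).
Decompose wrap/1: times(Y1, times(wrap(b), wrap(2))) = times(wrap(times(Y2, 2)), R).
Decompose times/2: Y1 = wrap(times(Y2, 2)),  times(wrap(b), wrap(2)) = R.
Bind Y1 := wrap(times(Y2, 2)); no other remaining equation mentions Y1.
Bind R := times(wrap(b), wrap(2)); substituting into the remaining equation gives: wrap(times(wrap(b), wrap(2))) = wrap(Y2).
Decompose wrap/1: times(wrap(b), wrap(2)) = Y2.
Bind Y2 := times(wrap(b), wrap(2)). Substituting into the earlier binding gives Y1 := wrap(times(times(wrap(b), wrap(2)), 2)).
MGU = { Y1 ↦ wrap(times(times(wrap(b), wrap(2)), 2)), R ↦ times(wrap(b), wrap(2)), Y2 ↦ times(wrap(b), wrap(2)) }, so R ↦ times(wrap(b), wrap(2)).

times(wrap(b), wrap(2))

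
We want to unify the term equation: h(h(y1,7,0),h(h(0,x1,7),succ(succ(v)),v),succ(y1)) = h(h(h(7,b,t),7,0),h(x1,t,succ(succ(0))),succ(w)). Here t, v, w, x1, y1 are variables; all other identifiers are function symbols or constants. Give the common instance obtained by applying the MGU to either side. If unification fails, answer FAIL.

FAIL

Decompose h/3: h(y1,7,0) = h(h(7,b,t),7,0),  h(h(0,x1,7),succ(succ(v)),v) = h(x1,t,succ(succ(0))),  succ(y1) = succ(w).
Decompose h/3: y1 = h(7,b,t),  7 = 7,  0 = 0.
Bind y1 := h(7,b,t); substituting into the one remaining equation that mentions y1 gives: succ(h(7,b,t)) = succ(w).
Delete trivial equation 7 = 7.
Delete trivial equation 0 = 0.
Decompose h/3: h(0,x1,7) = x1,  succ(succ(v)) = t,  v = succ(succ(0)).
Occurs check fails: x1 occurs in h(0,x1,7); the equation x1 = h(0,x1,7) has no finite solution.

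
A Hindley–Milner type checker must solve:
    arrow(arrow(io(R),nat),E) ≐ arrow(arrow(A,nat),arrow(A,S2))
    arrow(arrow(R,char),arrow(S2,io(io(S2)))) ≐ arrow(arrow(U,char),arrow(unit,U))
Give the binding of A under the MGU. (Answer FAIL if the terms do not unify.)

io(io(io(unit)))

Decompose arrow/2: arrow(io(R),nat) ≐ arrow(A,nat),  E ≐ arrow(A,S2).
Decompose arrow/2: io(R) ≐ A,  nat ≐ nat.
Bind A := io(R); substituting into the one remaining equation that mentions A gives: E ≐ arrow(io(R),S2).
Delete trivial equation nat ≐ nat.
Bind E := arrow(io(R),S2); no other remaining equation mentions E.
Decompose arrow/2: arrow(R,char) ≐ arrow(U,char),  arrow(S2,io(io(S2))) ≐ arrow(unit,U).
Decompose arrow/2: R ≐ U,  char ≐ char.
Bind R := U; no other remaining equation mentions R. Substituting into the earlier bindings gives A := io(U), E := arrow(io(U),S2).
Delete trivial equation char ≐ char.
Decompose arrow/2: S2 ≐ unit,  io(io(S2)) ≐ U.
Bind S2 := unit; substituting into the remaining equation gives: io(io(unit)) ≐ U. Substituting into the earlier binding gives E := arrow(io(U),unit).
Bind U := io(io(unit)). Substituting into the earlier bindings gives A := io(io(io(unit))), E := arrow(io(io(io(unit))),unit), R := io(io(unit)).
MGU = { A -> io(io(io(unit))), E -> arrow(io(io(io(unit))),unit), R -> io(io(unit)), S2 -> unit, U -> io(io(unit)) }, so A -> io(io(io(unit))).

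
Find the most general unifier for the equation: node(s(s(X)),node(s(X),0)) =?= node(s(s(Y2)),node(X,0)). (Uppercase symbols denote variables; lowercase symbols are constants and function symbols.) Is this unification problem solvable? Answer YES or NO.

NO

Decompose node/2: s(s(X)) =?= s(s(Y2)),  node(s(X),0) =?= node(X,0).
Decompose s/1: s(X) =?= s(Y2).
Decompose s/1: X =?= Y2.
Bind X := Y2; substituting into the remaining equation gives: node(s(Y2),0) =?= node(Y2,0).
Decompose node/2: s(Y2) =?= Y2,  0 =?= 0.
Occurs check fails: Y2 occurs in s(Y2); the equation Y2 =?= s(Y2) has no finite solution.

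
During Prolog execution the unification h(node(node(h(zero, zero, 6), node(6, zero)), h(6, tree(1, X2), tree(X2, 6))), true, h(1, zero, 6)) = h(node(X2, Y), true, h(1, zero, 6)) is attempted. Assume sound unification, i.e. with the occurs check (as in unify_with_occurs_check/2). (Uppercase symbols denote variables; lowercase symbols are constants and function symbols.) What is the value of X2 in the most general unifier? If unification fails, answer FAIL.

Decompose h/3: node(node(h(zero, zero, 6), node(6, zero)), h(6, tree(1, X2), tree(X2, 6))) = node(X2, Y),  true = true,  h(1, zero, 6) = h(1, zero, 6).
Decompose node/2: node(h(zero, zero, 6), node(6, zero)) = X2,  h(6, tree(1, X2), tree(X2, 6)) = Y.
Bind X2 := node(h(zero, zero, 6), node(6, zero)); substituting into the one remaining equation that mentions X2 gives: h(6, tree(1, node(h(zero, zero, 6), node(6, zero))), tree(node(h(zero, zero, 6), node(6, zero)), 6)) = Y.
Bind Y := h(6, tree(1, node(h(zero, zero, 6), node(6, zero))), tree(node(h(zero, zero, 6), node(6, zero)), 6)); no other remaining equation mentions Y.
Delete trivial equation true = true.
Delete trivial equation h(1, zero, 6) = h(1, zero, 6).
MGU = { X2 ↦ node(h(zero, zero, 6), node(6, zero)), Y ↦ h(6, tree(1, node(h(zero, zero, 6), node(6, zero))), tree(node(h(zero, zero, 6), node(6, zero)), 6)) }, so X2 ↦ node(h(zero, zero, 6), node(6, zero)).

node(h(zero, zero, 6), node(6, zero))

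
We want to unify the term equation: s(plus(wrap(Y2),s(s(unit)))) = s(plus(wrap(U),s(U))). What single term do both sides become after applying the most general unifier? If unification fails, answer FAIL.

s(plus(wrap(s(unit)),s(s(unit))))

Decompose s/1: plus(wrap(Y2),s(s(unit))) = plus(wrap(U),s(U)).
Decompose plus/2: wrap(Y2) = wrap(U),  s(s(unit)) = s(U).
Decompose wrap/1: Y2 = U.
Bind Y2 := U; no other remaining equation mentions Y2.
Decompose s/1: s(unit) = U.
Bind U := s(unit). Substituting into the earlier binding gives Y2 := s(unit).
Applying the MGU to either side gives s(plus(wrap(s(unit)),s(s(unit)))).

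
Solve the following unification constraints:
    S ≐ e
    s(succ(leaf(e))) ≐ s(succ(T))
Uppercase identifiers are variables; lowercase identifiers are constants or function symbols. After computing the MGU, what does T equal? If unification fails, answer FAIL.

leaf(e)

Bind S := e; no other remaining equation mentions S.
Decompose s/1: succ(leaf(e)) ≐ succ(T).
Decompose succ/1: leaf(e) ≐ T.
Bind T := leaf(e).
MGU = { S -> e, T -> leaf(e) }, so T -> leaf(e).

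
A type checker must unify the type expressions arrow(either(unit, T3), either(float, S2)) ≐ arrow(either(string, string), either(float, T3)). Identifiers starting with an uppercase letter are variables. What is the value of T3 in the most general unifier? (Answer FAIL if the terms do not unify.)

Decompose arrow/2: either(unit, T3) ≐ either(string, string),  either(float, S2) ≐ either(float, T3).
Decompose either/2: unit ≐ string,  T3 ≐ string.
Clash: constants unit and string differ; no unifier exists.

FAIL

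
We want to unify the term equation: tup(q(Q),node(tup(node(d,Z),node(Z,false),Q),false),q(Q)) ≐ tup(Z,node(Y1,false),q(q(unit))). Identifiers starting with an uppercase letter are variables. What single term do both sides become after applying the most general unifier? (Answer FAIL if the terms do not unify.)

tup(q(q(unit)),node(tup(node(d,q(q(unit))),node(q(q(unit)),false),q(unit)),false),q(q(unit)))

Decompose tup/3: q(Q) ≐ Z,  node(tup(node(d,Z),node(Z,false),Q),false) ≐ node(Y1,false),  q(Q) ≐ q(q(unit)).
Bind Z := q(Q); substituting into the one remaining equation that mentions Z gives: node(tup(node(d,q(Q)),node(q(Q),false),Q),false) ≐ node(Y1,false).
Decompose node/2: tup(node(d,q(Q)),node(q(Q),false),Q) ≐ Y1,  false ≐ false.
Bind Y1 := tup(node(d,q(Q)),node(q(Q),false),Q); no other remaining equation mentions Y1.
Delete trivial equation false ≐ false.
Decompose q/1: Q ≐ q(unit).
Bind Q := q(unit). Substituting into the earlier bindings gives Z := q(q(unit)), Y1 := tup(node(d,q(q(unit))),node(q(q(unit)),false),q(unit)).
Applying the MGU to either side gives tup(q(q(unit)),node(tup(node(d,q(q(unit))),node(q(q(unit)),false),q(unit)),false),q(q(unit))).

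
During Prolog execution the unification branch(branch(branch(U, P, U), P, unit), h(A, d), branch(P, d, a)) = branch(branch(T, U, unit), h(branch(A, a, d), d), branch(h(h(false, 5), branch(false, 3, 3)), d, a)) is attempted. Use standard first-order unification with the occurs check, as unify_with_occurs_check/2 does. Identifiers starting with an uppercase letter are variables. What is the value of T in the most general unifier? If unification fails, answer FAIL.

Decompose branch/3: branch(branch(U, P, U), P, unit) = branch(T, U, unit),  h(A, d) = h(branch(A, a, d), d),  branch(P, d, a) = branch(h(h(false, 5), branch(false, 3, 3)), d, a).
Decompose branch/3: branch(U, P, U) = T,  P = U,  unit = unit.
Bind T := branch(U, P, U); no other remaining equation mentions T.
Bind P := U; substituting into the one remaining equation that mentions P gives: branch(U, d, a) = branch(h(h(false, 5), branch(false, 3, 3)), d, a). Substituting into the earlier binding gives T := branch(U, U, U).
Delete trivial equation unit = unit.
Decompose h/2: A = branch(A, a, d),  d = d.
Occurs check fails: A occurs in branch(A, a, d); the equation A = branch(A, a, d) has no finite solution.

FAIL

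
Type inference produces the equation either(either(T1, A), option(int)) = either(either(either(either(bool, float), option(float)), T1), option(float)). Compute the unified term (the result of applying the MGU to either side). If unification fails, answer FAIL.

Decompose either/2: either(T1, A) = either(either(either(bool, float), option(float)), T1),  option(int) = option(float).
Decompose either/2: T1 = either(either(bool, float), option(float)),  A = T1.
Bind T1 := either(either(bool, float), option(float)); substituting into the one remaining equation that mentions T1 gives: A = either(either(bool, float), option(float)).
Bind A := either(either(bool, float), option(float)); no other remaining equation mentions A.
Decompose option/1: int = float.
Clash: constants int and float differ; no unifier exists.

FAIL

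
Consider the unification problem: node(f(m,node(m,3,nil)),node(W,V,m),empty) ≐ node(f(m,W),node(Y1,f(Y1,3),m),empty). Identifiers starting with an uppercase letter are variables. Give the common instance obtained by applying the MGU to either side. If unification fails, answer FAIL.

node(f(m,node(m,3,nil)),node(node(m,3,nil),f(node(m,3,nil),3),m),empty)

Decompose node/3: f(m,node(m,3,nil)) ≐ f(m,W),  node(W,V,m) ≐ node(Y1,f(Y1,3),m),  empty ≐ empty.
Decompose f/2: m ≐ m,  node(m,3,nil) ≐ W.
Delete trivial equation m ≐ m.
Bind W := node(m,3,nil); substituting into the one remaining equation that mentions W gives: node(node(m,3,nil),V,m) ≐ node(Y1,f(Y1,3),m).
Decompose node/3: node(m,3,nil) ≐ Y1,  V ≐ f(Y1,3),  m ≐ m.
Bind Y1 := node(m,3,nil); substituting into the one remaining equation that mentions Y1 gives: V ≐ f(node(m,3,nil),3).
Bind V := f(node(m,3,nil),3); no other remaining equation mentions V.
Delete trivial equation m ≐ m.
Delete trivial equation empty ≐ empty.
Applying the MGU to either side gives node(f(m,node(m,3,nil)),node(node(m,3,nil),f(node(m,3,nil),3),m),empty).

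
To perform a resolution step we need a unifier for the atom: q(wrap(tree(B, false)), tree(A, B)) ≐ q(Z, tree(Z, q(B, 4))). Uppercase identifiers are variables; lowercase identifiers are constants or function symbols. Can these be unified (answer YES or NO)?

NO

Decompose q/2: wrap(tree(B, false)) ≐ Z,  tree(A, B) ≐ tree(Z, q(B, 4)).
Bind Z := wrap(tree(B, false)); substituting into the remaining equation gives: tree(A, B) ≐ tree(wrap(tree(B, false)), q(B, 4)).
Decompose tree/2: A ≐ wrap(tree(B, false)),  B ≐ q(B, 4).
Bind A := wrap(tree(B, false)); no other remaining equation mentions A.
Occurs check fails: B occurs in q(B, 4); the equation B ≐ q(B, 4) has no finite solution.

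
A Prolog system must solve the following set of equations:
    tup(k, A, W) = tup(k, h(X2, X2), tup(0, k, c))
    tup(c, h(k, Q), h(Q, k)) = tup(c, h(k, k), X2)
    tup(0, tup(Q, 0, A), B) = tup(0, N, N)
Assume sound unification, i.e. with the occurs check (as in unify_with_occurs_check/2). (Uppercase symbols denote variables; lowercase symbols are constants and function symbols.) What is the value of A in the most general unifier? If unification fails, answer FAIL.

h(h(k, k), h(k, k))

Decompose tup/3: k = k,  A = h(X2, X2),  W = tup(0, k, c).
Delete trivial equation k = k.
Bind A := h(X2, X2); substituting into the one remaining equation that mentions A gives: tup(0, tup(Q, 0, h(X2, X2)), B) = tup(0, N, N).
Bind W := tup(0, k, c); no other remaining equation mentions W.
Decompose tup/3: c = c,  h(k, Q) = h(k, k),  h(Q, k) = X2.
Delete trivial equation c = c.
Decompose h/2: k = k,  Q = k.
Delete trivial equation k = k.
Bind Q := k; substituting into the remaining equations gives: h(k, k) = X2,  tup(0, tup(k, 0, h(X2, X2)), B) = tup(0, N, N).
Bind X2 := h(k, k); substituting into the remaining equation gives: tup(0, tup(k, 0, h(h(k, k), h(k, k))), B) = tup(0, N, N). Substituting into the earlier binding gives A := h(h(k, k), h(k, k)).
Decompose tup/3: 0 = 0,  tup(k, 0, h(h(k, k), h(k, k))) = N,  B = N.
Delete trivial equation 0 = 0.
Bind N := tup(k, 0, h(h(k, k), h(k, k))); substituting into the remaining equation gives: B = tup(k, 0, h(h(k, k), h(k, k))).
Bind B := tup(k, 0, h(h(k, k), h(k, k))).
MGU = { A ↦ h(h(k, k), h(k, k)), W ↦ tup(0, k, c), Q ↦ k, X2 ↦ h(k, k), N ↦ tup(k, 0, h(h(k, k), h(k, k))), B ↦ tup(k, 0, h(h(k, k), h(k, k))) }, so A ↦ h(h(k, k), h(k, k)).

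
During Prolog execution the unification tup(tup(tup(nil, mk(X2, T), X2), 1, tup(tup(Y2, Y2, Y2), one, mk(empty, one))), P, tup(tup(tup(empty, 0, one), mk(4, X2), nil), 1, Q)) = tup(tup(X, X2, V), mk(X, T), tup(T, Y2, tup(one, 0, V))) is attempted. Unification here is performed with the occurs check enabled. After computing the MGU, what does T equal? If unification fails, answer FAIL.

Decompose tup/3: tup(tup(nil, mk(X2, T), X2), 1, tup(tup(Y2, Y2, Y2), one, mk(empty, one))) = tup(X, X2, V),  P = mk(X, T),  tup(tup(tup(empty, 0, one), mk(4, X2), nil), 1, Q) = tup(T, Y2, tup(one, 0, V)).
Decompose tup/3: tup(nil, mk(X2, T), X2) = X,  1 = X2,  tup(tup(Y2, Y2, Y2), one, mk(empty, one)) = V.
Bind X := tup(nil, mk(X2, T), X2); substituting into the one remaining equation that mentions X gives: P = mk(tup(nil, mk(X2, T), X2), T).
Bind X2 := 1; substituting into the 2 remaining equations that mention X2 gives: P = mk(tup(nil, mk(1, T), 1), T),  tup(tup(tup(empty, 0, one), mk(4, 1), nil), 1, Q) = tup(T, Y2, tup(one, 0, V)). Substituting into the earlier binding gives X := tup(nil, mk(1, T), 1).
Bind V := tup(tup(Y2, Y2, Y2), one, mk(empty, one)); substituting into the one remaining equation that mentions V gives: tup(tup(tup(empty, 0, one), mk(4, 1), nil), 1, Q) = tup(T, Y2, tup(one, 0, tup(tup(Y2, Y2, Y2), one, mk(empty, one)))).
Bind P := mk(tup(nil, mk(1, T), 1), T); no other remaining equation mentions P.
Decompose tup/3: tup(tup(empty, 0, one), mk(4, 1), nil) = T,  1 = Y2,  Q = tup(one, 0, tup(tup(Y2, Y2, Y2), one, mk(empty, one))).
Bind T := tup(tup(empty, 0, one), mk(4, 1), nil); no other remaining equation mentions T. Substituting into the earlier bindings gives X := tup(nil, mk(1, tup(tup(empty, 0, one), mk(4, 1), nil)), 1), P := mk(tup(nil, mk(1, tup(tup(empty, 0, one), mk(4, 1), nil)), 1), tup(tup(empty, 0, one), mk(4, 1), nil)).
Bind Y2 := 1; substituting into the remaining equation gives: Q = tup(one, 0, tup(tup(1, 1, 1), one, mk(empty, one))). Substituting into the earlier binding gives V := tup(tup(1, 1, 1), one, mk(empty, one)).
Bind Q := tup(one, 0, tup(tup(1, 1, 1), one, mk(empty, one))).
MGU = { X -> tup(nil, mk(1, tup(tup(empty, 0, one), mk(4, 1), nil)), 1), X2 -> 1, V -> tup(tup(1, 1, 1), one, mk(empty, one)), P -> mk(tup(nil, mk(1, tup(tup(empty, 0, one), mk(4, 1), nil)), 1), tup(tup(empty, 0, one), mk(4, 1), nil)), T -> tup(tup(empty, 0, one), mk(4, 1), nil), Y2 -> 1, Q -> tup(one, 0, tup(tup(1, 1, 1), one, mk(empty, one))) }, so T -> tup(tup(empty, 0, one), mk(4, 1), nil).

tup(tup(empty, 0, one), mk(4, 1), nil)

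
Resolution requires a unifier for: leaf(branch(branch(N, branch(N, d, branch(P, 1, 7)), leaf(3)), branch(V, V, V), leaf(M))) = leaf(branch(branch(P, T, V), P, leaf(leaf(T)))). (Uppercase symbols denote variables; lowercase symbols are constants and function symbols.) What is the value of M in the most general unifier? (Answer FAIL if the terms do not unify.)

Decompose leaf/1: branch(branch(N, branch(N, d, branch(P, 1, 7)), leaf(3)), branch(V, V, V), leaf(M)) = branch(branch(P, T, V), P, leaf(leaf(T))).
Decompose branch/3: branch(N, branch(N, d, branch(P, 1, 7)), leaf(3)) = branch(P, T, V),  branch(V, V, V) = P,  leaf(M) = leaf(leaf(T)).
Decompose branch/3: N = P,  branch(N, d, branch(P, 1, 7)) = T,  leaf(3) = V.
Bind N := P; substituting into the one remaining equation that mentions N gives: branch(P, d, branch(P, 1, 7)) = T.
Bind T := branch(P, d, branch(P, 1, 7)); substituting into the one remaining equation that mentions T gives: leaf(M) = leaf(leaf(branch(P, d, branch(P, 1, 7)))).
Bind V := leaf(3); substituting into the one remaining equation that mentions V gives: branch(leaf(3), leaf(3), leaf(3)) = P.
Bind P := branch(leaf(3), leaf(3), leaf(3)); substituting into the remaining equation gives: leaf(M) = leaf(leaf(branch(branch(leaf(3), leaf(3), leaf(3)), d, branch(branch(leaf(3), leaf(3), leaf(3)), 1, 7)))). Substituting into the earlier bindings gives N := branch(leaf(3), leaf(3), leaf(3)), T := branch(branch(leaf(3), leaf(3), leaf(3)), d, branch(branch(leaf(3), leaf(3), leaf(3)), 1, 7)).
Decompose leaf/1: M = leaf(branch(branch(leaf(3), leaf(3), leaf(3)), d, branch(branch(leaf(3), leaf(3), leaf(3)), 1, 7))).
Bind M := leaf(branch(branch(leaf(3), leaf(3), leaf(3)), d, branch(branch(leaf(3), leaf(3), leaf(3)), 1, 7))).
MGU = { N := branch(leaf(3), leaf(3), leaf(3)), T := branch(branch(leaf(3), leaf(3), leaf(3)), d, branch(branch(leaf(3), leaf(3), leaf(3)), 1, 7)), V := leaf(3), P := branch(leaf(3), leaf(3), leaf(3)), M := leaf(branch(branch(leaf(3), leaf(3), leaf(3)), d, branch(branch(leaf(3), leaf(3), leaf(3)), 1, 7))) }, so M := leaf(branch(branch(leaf(3), leaf(3), leaf(3)), d, branch(branch(leaf(3), leaf(3), leaf(3)), 1, 7))).

leaf(branch(branch(leaf(3), leaf(3), leaf(3)), d, branch(branch(leaf(3), leaf(3), leaf(3)), 1, 7)))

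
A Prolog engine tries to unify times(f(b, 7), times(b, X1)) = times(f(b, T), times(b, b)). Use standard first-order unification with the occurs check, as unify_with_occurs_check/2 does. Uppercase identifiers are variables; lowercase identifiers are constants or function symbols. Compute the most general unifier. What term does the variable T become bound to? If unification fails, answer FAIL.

7

Decompose times/2: f(b, 7) = f(b, T),  times(b, X1) = times(b, b).
Decompose f/2: b = b,  7 = T.
Delete trivial equation b = b.
Bind T := 7; no other remaining equation mentions T.
Decompose times/2: b = b,  X1 = b.
Delete trivial equation b = b.
Bind X1 := b.
MGU = { T = 7, X1 = b }, so T = 7.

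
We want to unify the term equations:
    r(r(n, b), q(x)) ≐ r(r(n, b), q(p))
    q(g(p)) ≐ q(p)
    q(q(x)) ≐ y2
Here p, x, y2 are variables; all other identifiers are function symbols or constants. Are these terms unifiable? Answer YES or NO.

Decompose r/2: r(n, b) ≐ r(n, b),  q(x) ≐ q(p).
Delete trivial equation r(n, b) ≐ r(n, b).
Decompose q/1: x ≐ p.
Bind x := p; substituting into the one remaining equation that mentions x gives: q(q(p)) ≐ y2.
Decompose q/1: g(p) ≐ p.
Occurs check fails: p occurs in g(p); the equation p ≐ g(p) has no finite solution.

NO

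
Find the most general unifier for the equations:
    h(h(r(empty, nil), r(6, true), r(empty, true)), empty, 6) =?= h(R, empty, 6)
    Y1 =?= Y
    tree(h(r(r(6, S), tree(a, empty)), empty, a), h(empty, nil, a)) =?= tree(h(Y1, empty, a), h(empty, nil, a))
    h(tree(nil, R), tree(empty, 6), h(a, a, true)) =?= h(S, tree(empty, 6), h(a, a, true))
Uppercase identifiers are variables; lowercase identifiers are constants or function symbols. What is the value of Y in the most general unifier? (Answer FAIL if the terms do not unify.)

Decompose h/3: h(r(empty, nil), r(6, true), r(empty, true)) =?= R,  empty =?= empty,  6 =?= 6.
Bind R := h(r(empty, nil), r(6, true), r(empty, true)); substituting into the one remaining equation that mentions R gives: h(tree(nil, h(r(empty, nil), r(6, true), r(empty, true))), tree(empty, 6), h(a, a, true)) =?= h(S, tree(empty, 6), h(a, a, true)).
Delete trivial equation empty =?= empty.
Delete trivial equation 6 =?= 6.
Bind Y1 := Y; substituting into the one remaining equation that mentions Y1 gives: tree(h(r(r(6, S), tree(a, empty)), empty, a), h(empty, nil, a)) =?= tree(h(Y, empty, a), h(empty, nil, a)).
Decompose tree/2: h(r(r(6, S), tree(a, empty)), empty, a) =?= h(Y, empty, a),  h(empty, nil, a) =?= h(empty, nil, a).
Decompose h/3: r(r(6, S), tree(a, empty)) =?= Y,  empty =?= empty,  a =?= a.
Bind Y := r(r(6, S), tree(a, empty)); no other remaining equation mentions Y. Substituting into the earlier binding gives Y1 := r(r(6, S), tree(a, empty)).
Delete trivial equation empty =?= empty.
Delete trivial equation a =?= a.
Delete trivial equation h(empty, nil, a) =?= h(empty, nil, a).
Decompose h/3: tree(nil, h(r(empty, nil), r(6, true), r(empty, true))) =?= S,  tree(empty, 6) =?= tree(empty, 6),  h(a, a, true) =?= h(a, a, true).
Bind S := tree(nil, h(r(empty, nil), r(6, true), r(empty, true))); no other remaining equation mentions S. Substituting into the earlier bindings gives Y1 := r(r(6, tree(nil, h(r(empty, nil), r(6, true), r(empty, true)))), tree(a, empty)), Y := r(r(6, tree(nil, h(r(empty, nil), r(6, true), r(empty, true)))), tree(a, empty)).
Delete trivial equation tree(empty, 6) =?= tree(empty, 6).
Delete trivial equation h(a, a, true) =?= h(a, a, true).
MGU = { R := h(r(empty, nil), r(6, true), r(empty, true)), Y1 := r(r(6, tree(nil, h(r(empty, nil), r(6, true), r(empty, true)))), tree(a, empty)), Y := r(r(6, tree(nil, h(r(empty, nil), r(6, true), r(empty, true)))), tree(a, empty)), S := tree(nil, h(r(empty, nil), r(6, true), r(empty, true))) }, so Y := r(r(6, tree(nil, h(r(empty, nil), r(6, true), r(empty, true)))), tree(a, empty)).

r(r(6, tree(nil, h(r(empty, nil), r(6, true), r(empty, true)))), tree(a, empty))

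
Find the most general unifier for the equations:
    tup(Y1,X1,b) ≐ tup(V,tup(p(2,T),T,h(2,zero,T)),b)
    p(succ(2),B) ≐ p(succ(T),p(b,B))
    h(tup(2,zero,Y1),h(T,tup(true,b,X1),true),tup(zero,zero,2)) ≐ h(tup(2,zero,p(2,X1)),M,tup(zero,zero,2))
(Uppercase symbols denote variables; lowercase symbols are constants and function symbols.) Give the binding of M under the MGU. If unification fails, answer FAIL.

FAIL

Decompose tup/3: Y1 ≐ V,  X1 ≐ tup(p(2,T),T,h(2,zero,T)),  b ≐ b.
Bind Y1 := V; substituting into the one remaining equation that mentions Y1 gives: h(tup(2,zero,V),h(T,tup(true,b,X1),true),tup(zero,zero,2)) ≐ h(tup(2,zero,p(2,X1)),M,tup(zero,zero,2)).
Bind X1 := tup(p(2,T),T,h(2,zero,T)); substituting into the one remaining equation that mentions X1 gives: h(tup(2,zero,V),h(T,tup(true,b,tup(p(2,T),T,h(2,zero,T))),true),tup(zero,zero,2)) ≐ h(tup(2,zero,p(2,tup(p(2,T),T,h(2,zero,T)))),M,tup(zero,zero,2)).
Delete trivial equation b ≐ b.
Decompose p/2: succ(2) ≐ succ(T),  B ≐ p(b,B).
Decompose succ/1: 2 ≐ T.
Bind T := 2; substituting into the one remaining equation that mentions T gives: h(tup(2,zero,V),h(2,tup(true,b,tup(p(2,2),2,h(2,zero,2))),true),tup(zero,zero,2)) ≐ h(tup(2,zero,p(2,tup(p(2,2),2,h(2,zero,2)))),M,tup(zero,zero,2)). Substituting into the earlier binding gives X1 := tup(p(2,2),2,h(2,zero,2)).
Occurs check fails: B occurs in p(b,B); the equation B ≐ p(b,B) has no finite solution.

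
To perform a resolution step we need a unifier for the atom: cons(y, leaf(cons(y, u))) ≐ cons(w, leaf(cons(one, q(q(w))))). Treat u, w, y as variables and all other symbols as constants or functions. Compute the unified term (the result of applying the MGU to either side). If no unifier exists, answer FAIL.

Decompose cons/2: y ≐ w,  leaf(cons(y, u)) ≐ leaf(cons(one, q(q(w)))).
Bind y := w; substituting into the remaining equation gives: leaf(cons(w, u)) ≐ leaf(cons(one, q(q(w)))).
Decompose leaf/1: cons(w, u) ≐ cons(one, q(q(w))).
Decompose cons/2: w ≐ one,  u ≐ q(q(w)).
Bind w := one; substituting into the remaining equation gives: u ≐ q(q(one)). Substituting into the earlier binding gives y := one.
Bind u := q(q(one)).
Applying the MGU to either side gives cons(one, leaf(cons(one, q(q(one))))).

cons(one, leaf(cons(one, q(q(one)))))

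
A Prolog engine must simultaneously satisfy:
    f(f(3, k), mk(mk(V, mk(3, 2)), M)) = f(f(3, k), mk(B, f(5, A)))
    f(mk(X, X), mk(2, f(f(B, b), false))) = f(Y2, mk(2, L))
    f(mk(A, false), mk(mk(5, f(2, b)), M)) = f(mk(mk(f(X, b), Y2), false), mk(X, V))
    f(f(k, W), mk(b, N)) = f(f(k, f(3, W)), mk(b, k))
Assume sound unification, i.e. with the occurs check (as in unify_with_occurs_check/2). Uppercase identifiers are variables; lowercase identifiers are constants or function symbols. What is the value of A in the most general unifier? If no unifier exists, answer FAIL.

FAIL

Decompose f/2: f(3, k) = f(3, k),  mk(mk(V, mk(3, 2)), M) = mk(B, f(5, A)).
Delete trivial equation f(3, k) = f(3, k).
Decompose mk/2: mk(V, mk(3, 2)) = B,  M = f(5, A).
Bind B := mk(V, mk(3, 2)); substituting into the one remaining equation that mentions B gives: f(mk(X, X), mk(2, f(f(mk(V, mk(3, 2)), b), false))) = f(Y2, mk(2, L)).
Bind M := f(5, A); substituting into the one remaining equation that mentions M gives: f(mk(A, false), mk(mk(5, f(2, b)), f(5, A))) = f(mk(mk(f(X, b), Y2), false), mk(X, V)).
Decompose f/2: mk(X, X) = Y2,  mk(2, f(f(mk(V, mk(3, 2)), b), false)) = mk(2, L).
Bind Y2 := mk(X, X); substituting into the one remaining equation that mentions Y2 gives: f(mk(A, false), mk(mk(5, f(2, b)), f(5, A))) = f(mk(mk(f(X, b), mk(X, X)), false), mk(X, V)).
Decompose mk/2: 2 = 2,  f(f(mk(V, mk(3, 2)), b), false) = L.
Delete trivial equation 2 = 2.
Bind L := f(f(mk(V, mk(3, 2)), b), false); no other remaining equation mentions L.
Decompose f/2: mk(A, false) = mk(mk(f(X, b), mk(X, X)), false),  mk(mk(5, f(2, b)), f(5, A)) = mk(X, V).
Decompose mk/2: A = mk(f(X, b), mk(X, X)),  false = false.
Bind A := mk(f(X, b), mk(X, X)); substituting into the one remaining equation that mentions A gives: mk(mk(5, f(2, b)), f(5, mk(f(X, b), mk(X, X)))) = mk(X, V). Substituting into the earlier binding gives M := f(5, mk(f(X, b), mk(X, X))).
Delete trivial equation false = false.
Decompose mk/2: mk(5, f(2, b)) = X,  f(5, mk(f(X, b), mk(X, X))) = V.
Bind X := mk(5, f(2, b)); substituting into the one remaining equation that mentions X gives: f(5, mk(f(mk(5, f(2, b)), b), mk(mk(5, f(2, b)), mk(5, f(2, b))))) = V. Substituting into the earlier bindings gives M := f(5, mk(f(mk(5, f(2, b)), b), mk(mk(5, f(2, b)), mk(5, f(2, b))))), Y2 := mk(mk(5, f(2, b)), mk(5, f(2, b))), A := mk(f(mk(5, f(2, b)), b), mk(mk(5, f(2, b)), mk(5, f(2, b)))).
Bind V := f(5, mk(f(mk(5, f(2, b)), b), mk(mk(5, f(2, b)), mk(5, f(2, b))))); no other remaining equation mentions V. Substituting into the earlier bindings gives B := mk(f(5, mk(f(mk(5, f(2, b)), b), mk(mk(5, f(2, b)), mk(5, f(2, b))))), mk(3, 2)), L := f(f(mk(f(5, mk(f(mk(5, f(2, b)), b), mk(mk(5, f(2, b)), mk(5, f(2, b))))), mk(3, 2)), b), false).
Decompose f/2: f(k, W) = f(k, f(3, W)),  mk(b, N) = mk(b, k).
Decompose f/2: k = k,  W = f(3, W).
Delete trivial equation k = k.
Occurs check fails: W occurs in f(3, W); the equation W = f(3, W) has no finite solution.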